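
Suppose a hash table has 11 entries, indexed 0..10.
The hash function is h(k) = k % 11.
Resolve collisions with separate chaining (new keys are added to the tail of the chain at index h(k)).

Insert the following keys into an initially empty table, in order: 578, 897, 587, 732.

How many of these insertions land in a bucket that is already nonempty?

Insert 578: h=6, bucket 6 empty -> new chain.
Insert 897: h=6, bucket 6 nonempty -> append to chain.
Insert 587: h=4, bucket 4 empty -> new chain.
Insert 732: h=6, bucket 6 nonempty -> append to chain.
Final buckets:
0: _
1: _
2: _
3: _
4: 587
5: _
6: 578 -> 897 -> 732
7: _
8: _
9: _
10: _

2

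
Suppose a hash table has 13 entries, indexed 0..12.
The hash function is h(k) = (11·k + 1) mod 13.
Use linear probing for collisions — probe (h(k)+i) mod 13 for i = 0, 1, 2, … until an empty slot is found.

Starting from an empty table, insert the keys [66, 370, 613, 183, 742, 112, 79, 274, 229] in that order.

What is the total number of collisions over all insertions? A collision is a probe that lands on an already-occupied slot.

66 hashes to 12; slot 12 is free -> place at 12.
370 hashes to 2; slot 2 is free -> place at 2.
613 hashes to 10; slot 10 is free -> place at 10.
183 hashes to 12; 12 taken -> place at 0.
742 hashes to 12; 12,0 taken -> place at 1.
112 hashes to 11; slot 11 is free -> place at 11.
79 hashes to 12; 12,0,1,2 taken -> place at 3.
274 hashes to 12; 12,0,1,2,3 taken -> place at 4.
229 hashes to 11; 11,12,0,1,2,3,4 taken -> place at 5.
Table: [183, 742, 370, 79, 274, 229, —, —, —, —, 613, 112, 66]

19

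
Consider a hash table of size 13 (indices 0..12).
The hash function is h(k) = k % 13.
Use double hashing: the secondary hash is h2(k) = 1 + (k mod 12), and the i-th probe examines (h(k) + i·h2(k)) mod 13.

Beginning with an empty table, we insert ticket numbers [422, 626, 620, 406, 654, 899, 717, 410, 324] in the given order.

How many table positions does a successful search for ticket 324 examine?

422 hashes to 6; slot 6 is free → place at 6.
626 hashes to 2; slot 2 is free → place at 2.
620 hashes to 9; slot 9 is free → place at 9.
406 hashes to 3; slot 3 is free → place at 3.
654 hashes to 4; slot 4 is free → place at 4.
899 hashes to 2, h2=12; 2 taken → place at 1.
717 hashes to 2, h2=10; 2 taken → place at 12.
410 hashes to 7; slot 7 is free → place at 7.
324 hashes to 12, h2=1; 12 taken → place at 0.
Table: [324, 899, 626, 406, 654, —, 422, 410, —, 620, —, —, 717]
Lookup 324: h=12, h2=1, probe 12,0 → found at 0.

2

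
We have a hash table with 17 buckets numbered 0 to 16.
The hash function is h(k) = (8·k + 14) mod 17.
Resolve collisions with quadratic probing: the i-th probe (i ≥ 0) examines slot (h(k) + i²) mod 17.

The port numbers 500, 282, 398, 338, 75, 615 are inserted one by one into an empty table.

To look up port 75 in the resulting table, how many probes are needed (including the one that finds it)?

3

Insert 500: h=2, slot 2 empty → index 2.
Insert 282: h=9, slot 9 empty → index 9.
Insert 398: h=2, slot 2 occupied → index 3.
Insert 338: h=15, slot 15 empty → index 15.
Insert 75: h=2, slots 2,3 occupied → index 6.
Insert 615: h=4, slot 4 empty → index 4.
Table: [-, -, 500, 398, 615, -, 75, -, -, 282, -, -, -, -, -, 338, -]
Lookup 75: h=2, probe 2,3,6 → found at 6.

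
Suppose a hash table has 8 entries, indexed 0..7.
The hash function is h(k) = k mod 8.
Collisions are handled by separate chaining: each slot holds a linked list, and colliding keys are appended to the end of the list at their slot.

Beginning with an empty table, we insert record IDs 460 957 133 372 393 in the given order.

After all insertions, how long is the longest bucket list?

2

460 -> bucket 4
957 -> bucket 5
133 -> bucket 5 (collision)
372 -> bucket 4 (collision)
393 -> bucket 1
Final buckets:
0: .
1: 393
2: .
3: .
4: 460 -> 372
5: 957 -> 133
6: .
7: .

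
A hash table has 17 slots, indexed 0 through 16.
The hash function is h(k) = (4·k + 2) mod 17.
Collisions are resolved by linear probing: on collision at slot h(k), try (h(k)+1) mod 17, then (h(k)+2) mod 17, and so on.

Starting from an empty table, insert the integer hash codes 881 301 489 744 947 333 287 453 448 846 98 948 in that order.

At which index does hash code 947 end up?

881: h=7 → slot 7
301: h=16 → slot 16
489: h=3 → slot 3
744: h=3, probe 3,4 → slot 4
947: h=16, probe 16,0 → slot 0
333: h=8 → slot 8
287: h=11 → slot 11
453: h=12 → slot 12
448: h=9 → slot 9
846: h=3, probe 3,4,5 → slot 5
98: h=3, probe 3,4,5,6 → slot 6
948: h=3, probe 3,4,5,6,7,8,9,10 → slot 10
Table: [947, _, _, 489, 744, 846, 98, 881, 333, 448, 948, 287, 453, _, _, _, 301]

0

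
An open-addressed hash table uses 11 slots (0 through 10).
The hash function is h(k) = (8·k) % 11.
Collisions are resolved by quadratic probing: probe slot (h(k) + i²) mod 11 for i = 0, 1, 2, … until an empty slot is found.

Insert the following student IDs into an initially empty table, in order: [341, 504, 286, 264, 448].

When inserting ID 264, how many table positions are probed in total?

3

341 hashes to 0; slot 0 is free → place at 0.
504 hashes to 6; slot 6 is free → place at 6.
286 hashes to 0; 0 taken → place at 1.
264 hashes to 0; 0,1 taken → place at 4.
448 hashes to 9; slot 9 is free → place at 9.
Table: [341, 286, _, _, 264, _, 504, _, _, 448, _]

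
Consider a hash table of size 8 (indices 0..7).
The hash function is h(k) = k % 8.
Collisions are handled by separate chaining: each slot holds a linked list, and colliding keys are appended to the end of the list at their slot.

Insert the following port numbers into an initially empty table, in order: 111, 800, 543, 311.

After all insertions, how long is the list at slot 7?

111 → bucket 7
800 → bucket 0
543 → bucket 7 (collision)
311 → bucket 7 (collision)
Final buckets:
0: 800
1: —
2: —
3: —
4: —
5: —
6: —
7: 111 -> 543 -> 311

3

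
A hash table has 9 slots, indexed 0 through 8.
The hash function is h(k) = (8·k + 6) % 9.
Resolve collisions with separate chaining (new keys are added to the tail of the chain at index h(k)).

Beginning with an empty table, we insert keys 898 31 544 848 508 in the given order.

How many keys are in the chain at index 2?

3

898 -> bucket 8
31 -> bucket 2
544 -> bucket 2 (collision)
848 -> bucket 4
508 -> bucket 2 (collision)
Final buckets:
0: —
1: —
2: 31 -> 544 -> 508
3: —
4: 848
5: —
6: —
7: —
8: 898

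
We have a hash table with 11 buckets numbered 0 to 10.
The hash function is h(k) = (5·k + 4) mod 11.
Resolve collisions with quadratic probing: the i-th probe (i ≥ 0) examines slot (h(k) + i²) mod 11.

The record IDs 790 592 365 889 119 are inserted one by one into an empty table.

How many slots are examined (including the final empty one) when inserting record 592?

2

Insert 790: h=5, slot 5 empty → index 5.
Insert 592: h=5, slot 5 occupied → index 6.
Insert 365: h=3, slot 3 empty → index 3.
Insert 889: h=5, slots 5,6 occupied → index 9.
Insert 119: h=5, slots 5,6,9,3 occupied → index 10.
Table: [_, _, _, 365, _, 790, 592, _, _, 889, 119]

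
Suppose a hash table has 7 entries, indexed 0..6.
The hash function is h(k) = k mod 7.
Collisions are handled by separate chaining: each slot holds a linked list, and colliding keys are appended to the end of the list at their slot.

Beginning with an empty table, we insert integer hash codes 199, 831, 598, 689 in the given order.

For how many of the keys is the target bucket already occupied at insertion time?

199 -> bucket 3
831 -> bucket 5
598 -> bucket 3 (collision)
689 -> bucket 3 (collision)
Final buckets:
0: ∅
1: ∅
2: ∅
3: 199 -> 598 -> 689
4: ∅
5: 831
6: ∅

2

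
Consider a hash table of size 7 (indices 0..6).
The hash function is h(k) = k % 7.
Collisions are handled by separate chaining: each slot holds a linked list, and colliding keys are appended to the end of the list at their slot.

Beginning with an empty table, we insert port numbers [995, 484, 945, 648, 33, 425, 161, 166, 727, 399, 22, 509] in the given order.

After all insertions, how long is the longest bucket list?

4

995 → bucket 1
484 → bucket 1 (collision)
945 → bucket 0
648 → bucket 4
33 → bucket 5
425 → bucket 5 (collision)
161 → bucket 0 (collision)
166 → bucket 5 (collision)
727 → bucket 6
399 → bucket 0 (collision)
22 → bucket 1 (collision)
509 → bucket 5 (collision)
Final buckets:
0: 945 -> 161 -> 399
1: 995 -> 484 -> 22
2: _
3: _
4: 648
5: 33 -> 425 -> 166 -> 509
6: 727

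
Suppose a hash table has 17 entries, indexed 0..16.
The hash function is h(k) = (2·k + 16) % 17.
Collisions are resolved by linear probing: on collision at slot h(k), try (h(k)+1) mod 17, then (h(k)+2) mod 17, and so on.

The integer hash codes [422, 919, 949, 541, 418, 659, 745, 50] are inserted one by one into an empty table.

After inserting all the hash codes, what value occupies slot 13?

422: h=10 => slot 10
919: h=1 => slot 1
949: h=10, probe 10,11 => slot 11
541: h=10, probe 10,11,12 => slot 12
418: h=2 => slot 2
659: h=8 => slot 8
745: h=10, probe 10,11,12,13 => slot 13
50: h=14 => slot 14
Table: [_, 919, 418, _, _, _, _, _, 659, _, 422, 949, 541, 745, 50, _, _]

745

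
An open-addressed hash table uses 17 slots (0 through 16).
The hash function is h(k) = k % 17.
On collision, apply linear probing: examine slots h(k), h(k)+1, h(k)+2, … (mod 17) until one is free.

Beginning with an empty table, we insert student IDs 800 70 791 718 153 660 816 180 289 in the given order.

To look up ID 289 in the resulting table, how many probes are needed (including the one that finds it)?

Insert 800: h=1, slot 1 empty -> index 1.
Insert 70: h=2, slot 2 empty -> index 2.
Insert 791: h=9, slot 9 empty -> index 9.
Insert 718: h=4, slot 4 empty -> index 4.
Insert 153: h=0, slot 0 empty -> index 0.
Insert 660: h=14, slot 14 empty -> index 14.
Insert 816: h=0, slots 0,1,2 occupied -> index 3.
Insert 180: h=10, slot 10 empty -> index 10.
Insert 289: h=0, slots 0,1,2,3,4 occupied -> index 5.
Table: [153, 800, 70, 816, 718, 289, —, —, —, 791, 180, —, —, —, 660, —, —]
Lookup 289: h=0, probe 0,1,2,3,4,5 → found at 5.

6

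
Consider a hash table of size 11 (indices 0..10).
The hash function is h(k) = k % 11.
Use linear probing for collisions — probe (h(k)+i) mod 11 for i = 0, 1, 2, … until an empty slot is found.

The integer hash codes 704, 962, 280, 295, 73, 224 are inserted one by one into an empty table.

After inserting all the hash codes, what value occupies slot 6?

280

Insert 704: h=0, slot 0 empty => index 0.
Insert 962: h=5, slot 5 empty => index 5.
Insert 280: h=5, slot 5 occupied => index 6.
Insert 295: h=9, slot 9 empty => index 9.
Insert 73: h=7, slot 7 empty => index 7.
Insert 224: h=4, slot 4 empty => index 4.
Table: [704, —, —, —, 224, 962, 280, 73, —, 295, —]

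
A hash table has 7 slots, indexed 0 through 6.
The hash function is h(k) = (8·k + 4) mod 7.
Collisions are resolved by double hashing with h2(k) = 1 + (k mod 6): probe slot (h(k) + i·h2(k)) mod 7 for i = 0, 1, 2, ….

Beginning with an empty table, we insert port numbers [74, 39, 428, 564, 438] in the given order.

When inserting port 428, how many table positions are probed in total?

3

Insert 74: h=1, slot 1 empty => index 1.
Insert 39: h=1, h2=4, slot 1 occupied => index 5.
Insert 428: h=5, h2=3, slots 5,1 occupied => index 4.
Insert 564: h=1, h2=1, slot 1 occupied => index 2.
Insert 438: h=1, h2=1, slots 1,2 occupied => index 3.
Table: [∅, 74, 564, 438, 428, 39, ∅]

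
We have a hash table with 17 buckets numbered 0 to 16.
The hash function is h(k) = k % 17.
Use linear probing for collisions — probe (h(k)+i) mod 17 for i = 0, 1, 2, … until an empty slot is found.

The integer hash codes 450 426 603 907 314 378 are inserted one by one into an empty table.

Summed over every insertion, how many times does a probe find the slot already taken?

450: h=8 -> slot 8
426: h=1 -> slot 1
603: h=8, probe 8,9 -> slot 9
907: h=6 -> slot 6
314: h=8, probe 8,9,10 -> slot 10
378: h=4 -> slot 4
Table: [∅, 426, ∅, ∅, 378, ∅, 907, ∅, 450, 603, 314, ∅, ∅, ∅, ∅, ∅, ∅]

3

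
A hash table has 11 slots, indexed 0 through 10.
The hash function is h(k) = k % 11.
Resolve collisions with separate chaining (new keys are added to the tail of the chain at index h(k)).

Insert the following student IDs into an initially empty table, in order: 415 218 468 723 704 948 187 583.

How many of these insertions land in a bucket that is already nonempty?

Insert 415: h=8, bucket 8 empty -> new chain.
Insert 218: h=9, bucket 9 empty -> new chain.
Insert 468: h=6, bucket 6 empty -> new chain.
Insert 723: h=8, bucket 8 nonempty -> append to chain.
Insert 704: h=0, bucket 0 empty -> new chain.
Insert 948: h=2, bucket 2 empty -> new chain.
Insert 187: h=0, bucket 0 nonempty -> append to chain.
Insert 583: h=0, bucket 0 nonempty -> append to chain.
Final buckets:
0: 704 -> 187 -> 583
1: .
2: 948
3: .
4: .
5: .
6: 468
7: .
8: 415 -> 723
9: 218
10: .

3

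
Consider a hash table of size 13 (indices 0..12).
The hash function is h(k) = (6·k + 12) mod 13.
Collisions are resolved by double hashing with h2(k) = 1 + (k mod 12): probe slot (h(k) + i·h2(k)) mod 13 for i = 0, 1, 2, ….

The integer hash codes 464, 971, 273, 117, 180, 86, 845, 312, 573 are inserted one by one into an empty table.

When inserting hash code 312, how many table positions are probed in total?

5

464: h=1 => slot 1
971: h=1, h2=12, probe 1,0 => slot 0
273: h=12 => slot 12
117: h=12, h2=10, probe 12,9 => slot 9
180: h=0, h2=1, probe 0,1,2 => slot 2
86: h=8 => slot 8
845: h=12, h2=6, probe 12,5 => slot 5
312: h=12, h2=1, probe 12,0,1,2,3 => slot 3
573: h=5, h2=10, probe 5,2,12,9,6 => slot 6
Table: [971, 464, 180, 312, -, 845, 573, -, 86, 117, -, -, 273]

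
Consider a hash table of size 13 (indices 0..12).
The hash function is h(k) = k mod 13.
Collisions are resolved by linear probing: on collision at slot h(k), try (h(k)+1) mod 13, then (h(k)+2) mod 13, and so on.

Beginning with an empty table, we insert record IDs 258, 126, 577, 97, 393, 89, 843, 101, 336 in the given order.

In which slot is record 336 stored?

1

Insert 258: h=11, slot 11 empty -> index 11.
Insert 126: h=9, slot 9 empty -> index 9.
Insert 577: h=5, slot 5 empty -> index 5.
Insert 97: h=6, slot 6 empty -> index 6.
Insert 393: h=3, slot 3 empty -> index 3.
Insert 89: h=11, slot 11 occupied -> index 12.
Insert 843: h=11, slots 11,12 occupied -> index 0.
Insert 101: h=10, slot 10 empty -> index 10.
Insert 336: h=11, slots 11,12,0 occupied -> index 1.
Table: [843, 336, ∅, 393, ∅, 577, 97, ∅, ∅, 126, 101, 258, 89]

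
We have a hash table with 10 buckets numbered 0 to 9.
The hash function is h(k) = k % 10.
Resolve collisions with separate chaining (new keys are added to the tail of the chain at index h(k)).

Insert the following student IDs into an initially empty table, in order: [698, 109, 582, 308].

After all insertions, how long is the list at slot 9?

698 -> bucket 8
109 -> bucket 9
582 -> bucket 2
308 -> bucket 8 (collision)
Final buckets:
0: -
1: -
2: 582
3: -
4: -
5: -
6: -
7: -
8: 698 -> 308
9: 109

1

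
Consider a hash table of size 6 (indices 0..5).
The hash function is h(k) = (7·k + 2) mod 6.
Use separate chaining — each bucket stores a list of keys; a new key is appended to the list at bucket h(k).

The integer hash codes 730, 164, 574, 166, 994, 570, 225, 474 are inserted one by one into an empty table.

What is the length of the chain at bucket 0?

730 -> bucket 0
164 -> bucket 4
574 -> bucket 0 (collision)
166 -> bucket 0 (collision)
994 -> bucket 0 (collision)
570 -> bucket 2
225 -> bucket 5
474 -> bucket 2 (collision)
Final buckets:
0: 730 -> 574 -> 166 -> 994
1: _
2: 570 -> 474
3: _
4: 164
5: 225

4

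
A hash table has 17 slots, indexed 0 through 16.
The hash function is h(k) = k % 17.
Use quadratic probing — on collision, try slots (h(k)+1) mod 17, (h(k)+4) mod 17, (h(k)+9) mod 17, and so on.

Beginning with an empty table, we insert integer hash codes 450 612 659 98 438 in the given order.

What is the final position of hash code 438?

450 hashes to 8; slot 8 is free → place at 8.
612 hashes to 0; slot 0 is free → place at 0.
659 hashes to 13; slot 13 is free → place at 13.
98 hashes to 13; 13 taken → place at 14.
438 hashes to 13; 13,14,0 taken → place at 5.
Table: [612, —, —, —, —, 438, —, —, 450, —, —, —, —, 659, 98, —, —]

5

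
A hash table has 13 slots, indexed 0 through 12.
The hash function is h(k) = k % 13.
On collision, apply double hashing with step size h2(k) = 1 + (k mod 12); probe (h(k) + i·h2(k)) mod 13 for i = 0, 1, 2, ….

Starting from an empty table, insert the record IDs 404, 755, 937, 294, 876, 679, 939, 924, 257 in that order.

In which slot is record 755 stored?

404 hashes to 1; slot 1 is free -> place at 1.
755 hashes to 1, h2=12; 1 taken -> place at 0.
937 hashes to 1, h2=2; 1 taken -> place at 3.
294 hashes to 8; slot 8 is free -> place at 8.
876 hashes to 5; slot 5 is free -> place at 5.
679 hashes to 3, h2=8; 3 taken -> place at 11.
939 hashes to 3, h2=4; 3 taken -> place at 7.
924 hashes to 1, h2=1; 1 taken -> place at 2.
257 hashes to 10; slot 10 is free -> place at 10.
Table: [755, 404, 924, 937, ∅, 876, ∅, 939, 294, ∅, 257, 679, ∅]

0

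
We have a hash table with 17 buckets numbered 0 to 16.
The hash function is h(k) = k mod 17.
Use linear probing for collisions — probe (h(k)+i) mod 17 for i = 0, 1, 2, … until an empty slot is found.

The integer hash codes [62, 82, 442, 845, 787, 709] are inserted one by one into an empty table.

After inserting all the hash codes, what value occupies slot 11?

Insert 62: h=11, slot 11 empty → index 11.
Insert 82: h=14, slot 14 empty → index 14.
Insert 442: h=0, slot 0 empty → index 0.
Insert 845: h=12, slot 12 empty → index 12.
Insert 787: h=5, slot 5 empty → index 5.
Insert 709: h=12, slot 12 occupied → index 13.
Table: [442, -, -, -, -, 787, -, -, -, -, -, 62, 845, 709, 82, -, -]

62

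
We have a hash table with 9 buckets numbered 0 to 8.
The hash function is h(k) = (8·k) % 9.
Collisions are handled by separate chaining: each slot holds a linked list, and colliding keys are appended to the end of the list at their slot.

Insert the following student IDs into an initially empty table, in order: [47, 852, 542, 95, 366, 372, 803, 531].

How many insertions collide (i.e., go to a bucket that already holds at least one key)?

3

Insert 47: h=7, bucket 7 empty → new chain.
Insert 852: h=3, bucket 3 empty → new chain.
Insert 542: h=7, bucket 7 nonempty → append to chain.
Insert 95: h=4, bucket 4 empty → new chain.
Insert 366: h=3, bucket 3 nonempty → append to chain.
Insert 372: h=6, bucket 6 empty → new chain.
Insert 803: h=7, bucket 7 nonempty → append to chain.
Insert 531: h=0, bucket 0 empty → new chain.
Final buckets:
0: 531
1: ∅
2: ∅
3: 852 -> 366
4: 95
5: ∅
6: 372
7: 47 -> 542 -> 803
8: ∅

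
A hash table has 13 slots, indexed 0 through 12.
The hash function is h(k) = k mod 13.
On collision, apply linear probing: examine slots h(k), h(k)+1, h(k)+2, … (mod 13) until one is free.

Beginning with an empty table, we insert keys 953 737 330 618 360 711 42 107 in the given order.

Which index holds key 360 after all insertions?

10

953: h=4 → slot 4
737: h=9 → slot 9
330: h=5 → slot 5
618: h=7 → slot 7
360: h=9, probe 9,10 → slot 10
711: h=9, probe 9,10,11 → slot 11
42: h=3 → slot 3
107: h=3, probe 3,4,5,6 → slot 6
Table: [., ., ., 42, 953, 330, 107, 618, ., 737, 360, 711, .]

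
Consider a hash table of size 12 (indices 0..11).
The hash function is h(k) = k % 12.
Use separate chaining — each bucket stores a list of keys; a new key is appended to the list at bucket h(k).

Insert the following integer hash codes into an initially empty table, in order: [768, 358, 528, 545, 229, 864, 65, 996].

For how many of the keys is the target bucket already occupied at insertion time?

768 -> bucket 0
358 -> bucket 10
528 -> bucket 0 (collision)
545 -> bucket 5
229 -> bucket 1
864 -> bucket 0 (collision)
65 -> bucket 5 (collision)
996 -> bucket 0 (collision)
Final buckets:
0: 768 -> 528 -> 864 -> 996
1: 229
2: ∅
3: ∅
4: ∅
5: 545 -> 65
6: ∅
7: ∅
8: ∅
9: ∅
10: 358
11: ∅

4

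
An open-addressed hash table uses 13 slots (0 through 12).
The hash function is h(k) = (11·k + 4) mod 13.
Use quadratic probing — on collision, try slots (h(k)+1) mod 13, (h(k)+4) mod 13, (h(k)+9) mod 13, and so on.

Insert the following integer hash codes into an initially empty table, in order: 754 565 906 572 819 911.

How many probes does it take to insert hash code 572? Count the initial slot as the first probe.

Insert 754: h=4, slot 4 empty -> index 4.
Insert 565: h=5, slot 5 empty -> index 5.
Insert 906: h=12, slot 12 empty -> index 12.
Insert 572: h=4, slots 4,5 occupied -> index 8.
Insert 819: h=4, slots 4,5,8 occupied -> index 0.
Insert 911: h=2, slot 2 empty -> index 2.
Table: [819, ∅, 911, ∅, 754, 565, ∅, ∅, 572, ∅, ∅, ∅, 906]

3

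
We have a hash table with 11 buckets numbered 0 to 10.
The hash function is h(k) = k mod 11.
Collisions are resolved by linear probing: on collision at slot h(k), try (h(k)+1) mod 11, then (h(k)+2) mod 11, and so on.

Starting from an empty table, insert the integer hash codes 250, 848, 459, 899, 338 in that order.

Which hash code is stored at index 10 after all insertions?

250: h=8 => slot 8
848: h=1 => slot 1
459: h=8, probe 8,9 => slot 9
899: h=8, probe 8,9,10 => slot 10
338: h=8, probe 8,9,10,0 => slot 0
Table: [338, 848, ., ., ., ., ., ., 250, 459, 899]

899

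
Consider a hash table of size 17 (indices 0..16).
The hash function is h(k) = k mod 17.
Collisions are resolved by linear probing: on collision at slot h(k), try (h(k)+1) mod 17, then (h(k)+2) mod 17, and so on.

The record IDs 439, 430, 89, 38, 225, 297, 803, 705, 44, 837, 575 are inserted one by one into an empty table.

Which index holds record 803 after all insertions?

439 hashes to 14; slot 14 is free -> place at 14.
430 hashes to 5; slot 5 is free -> place at 5.
89 hashes to 4; slot 4 is free -> place at 4.
38 hashes to 4; 4,5 taken -> place at 6.
225 hashes to 4; 4,5,6 taken -> place at 7.
297 hashes to 8; slot 8 is free -> place at 8.
803 hashes to 4; 4,5,6,7,8 taken -> place at 9.
705 hashes to 8; 8,9 taken -> place at 10.
44 hashes to 10; 10 taken -> place at 11.
837 hashes to 4; 4,5,6,7,8,9,10,11 taken -> place at 12.
575 hashes to 14; 14 taken -> place at 15.
Table: [., ., ., ., 89, 430, 38, 225, 297, 803, 705, 44, 837, ., 439, 575, .]

9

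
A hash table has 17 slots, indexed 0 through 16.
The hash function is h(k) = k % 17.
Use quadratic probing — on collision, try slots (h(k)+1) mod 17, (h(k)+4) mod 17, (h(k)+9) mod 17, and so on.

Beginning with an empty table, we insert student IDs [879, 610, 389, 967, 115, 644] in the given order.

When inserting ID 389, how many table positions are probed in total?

2

Insert 879: h=12, slot 12 empty → index 12.
Insert 610: h=15, slot 15 empty → index 15.
Insert 389: h=15, slot 15 occupied → index 16.
Insert 967: h=15, slots 15,16 occupied → index 2.
Insert 115: h=13, slot 13 empty → index 13.
Insert 644: h=15, slots 15,16,2 occupied → index 7.
Table: [—, —, 967, —, —, —, —, 644, —, —, —, —, 879, 115, —, 610, 389]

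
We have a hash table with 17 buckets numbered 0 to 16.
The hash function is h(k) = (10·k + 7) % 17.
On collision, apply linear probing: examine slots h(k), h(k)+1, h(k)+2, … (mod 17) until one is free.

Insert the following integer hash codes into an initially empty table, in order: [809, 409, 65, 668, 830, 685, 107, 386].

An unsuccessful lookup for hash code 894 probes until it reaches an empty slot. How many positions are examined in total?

809: h=5 -> slot 5
409: h=0 -> slot 0
65: h=11 -> slot 11
668: h=6 -> slot 6
830: h=11, probe 11,12 -> slot 12
685: h=6, probe 6,7 -> slot 7
107: h=6, probe 6,7,8 -> slot 8
386: h=8, probe 8,9 -> slot 9
Table: [409, ∅, ∅, ∅, ∅, 809, 668, 685, 107, 386, ∅, 65, 830, ∅, ∅, ∅, ∅]
Lookup 894: h=5, probe 5,6,7,8,9,10 → slot 10 empty, not found.

6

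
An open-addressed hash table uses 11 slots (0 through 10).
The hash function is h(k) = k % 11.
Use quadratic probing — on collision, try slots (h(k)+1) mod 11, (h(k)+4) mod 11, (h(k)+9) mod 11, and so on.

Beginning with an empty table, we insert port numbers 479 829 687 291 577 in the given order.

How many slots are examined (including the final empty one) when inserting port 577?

Insert 479: h=6, slot 6 empty -> index 6.
Insert 829: h=4, slot 4 empty -> index 4.
Insert 687: h=5, slot 5 empty -> index 5.
Insert 291: h=5, slots 5,6 occupied -> index 9.
Insert 577: h=5, slots 5,6,9 occupied -> index 3.
Table: [-, -, -, 577, 829, 687, 479, -, -, 291, -]

4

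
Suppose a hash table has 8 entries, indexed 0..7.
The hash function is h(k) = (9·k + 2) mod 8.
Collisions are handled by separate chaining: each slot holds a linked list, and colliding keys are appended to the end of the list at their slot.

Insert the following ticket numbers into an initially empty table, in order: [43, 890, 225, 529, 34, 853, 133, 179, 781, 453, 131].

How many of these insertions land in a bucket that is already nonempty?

Insert 43: h=5, bucket 5 empty → new chain.
Insert 890: h=4, bucket 4 empty → new chain.
Insert 225: h=3, bucket 3 empty → new chain.
Insert 529: h=3, bucket 3 nonempty → append to chain.
Insert 34: h=4, bucket 4 nonempty → append to chain.
Insert 853: h=7, bucket 7 empty → new chain.
Insert 133: h=7, bucket 7 nonempty → append to chain.
Insert 179: h=5, bucket 5 nonempty → append to chain.
Insert 781: h=7, bucket 7 nonempty → append to chain.
Insert 453: h=7, bucket 7 nonempty → append to chain.
Insert 131: h=5, bucket 5 nonempty → append to chain.
Final buckets:
0: .
1: .
2: .
3: 225 -> 529
4: 890 -> 34
5: 43 -> 179 -> 131
6: .
7: 853 -> 133 -> 781 -> 453

7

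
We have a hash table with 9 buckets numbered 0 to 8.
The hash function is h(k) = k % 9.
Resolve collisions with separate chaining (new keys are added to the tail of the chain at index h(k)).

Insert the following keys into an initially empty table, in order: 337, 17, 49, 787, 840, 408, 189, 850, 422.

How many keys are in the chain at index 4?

4

Insert 337: h=4, bucket 4 empty -> new chain.
Insert 17: h=8, bucket 8 empty -> new chain.
Insert 49: h=4, bucket 4 nonempty -> append to chain.
Insert 787: h=4, bucket 4 nonempty -> append to chain.
Insert 840: h=3, bucket 3 empty -> new chain.
Insert 408: h=3, bucket 3 nonempty -> append to chain.
Insert 189: h=0, bucket 0 empty -> new chain.
Insert 850: h=4, bucket 4 nonempty -> append to chain.
Insert 422: h=8, bucket 8 nonempty -> append to chain.
Final buckets:
0: 189
1: _
2: _
3: 840 -> 408
4: 337 -> 49 -> 787 -> 850
5: _
6: _
7: _
8: 17 -> 422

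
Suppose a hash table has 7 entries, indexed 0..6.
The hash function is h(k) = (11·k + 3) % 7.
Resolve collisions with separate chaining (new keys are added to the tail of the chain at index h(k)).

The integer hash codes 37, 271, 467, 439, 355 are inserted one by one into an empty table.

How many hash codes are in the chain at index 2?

4

37 -> bucket 4
271 -> bucket 2
467 -> bucket 2 (collision)
439 -> bucket 2 (collision)
355 -> bucket 2 (collision)
Final buckets:
0: .
1: .
2: 271 -> 467 -> 439 -> 355
3: .
4: 37
5: .
6: .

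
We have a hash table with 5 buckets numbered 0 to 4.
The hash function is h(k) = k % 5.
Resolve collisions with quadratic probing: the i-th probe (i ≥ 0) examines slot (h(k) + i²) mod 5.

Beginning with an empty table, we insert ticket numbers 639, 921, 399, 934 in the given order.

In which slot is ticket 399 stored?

0

Insert 639: h=4, slot 4 empty => index 4.
Insert 921: h=1, slot 1 empty => index 1.
Insert 399: h=4, slot 4 occupied => index 0.
Insert 934: h=4, slots 4,0 occupied => index 3.
Table: [399, 921, -, 934, 639]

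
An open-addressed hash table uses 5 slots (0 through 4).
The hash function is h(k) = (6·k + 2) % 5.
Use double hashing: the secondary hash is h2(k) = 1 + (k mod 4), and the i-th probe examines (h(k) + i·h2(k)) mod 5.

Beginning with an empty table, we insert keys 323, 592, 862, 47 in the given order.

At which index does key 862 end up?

323: h=0 => slot 0
592: h=4 => slot 4
862: h=4, h2=3, probe 4,2 => slot 2
47: h=4, h2=4, probe 4,3 => slot 3
Table: [323, ., 862, 47, 592]

2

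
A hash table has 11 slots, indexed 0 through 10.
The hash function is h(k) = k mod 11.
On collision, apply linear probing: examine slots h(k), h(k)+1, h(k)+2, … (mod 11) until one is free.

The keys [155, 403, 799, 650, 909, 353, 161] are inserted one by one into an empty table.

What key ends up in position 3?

353

155 hashes to 1; slot 1 is free => place at 1.
403 hashes to 7; slot 7 is free => place at 7.
799 hashes to 7; 7 taken => place at 8.
650 hashes to 1; 1 taken => place at 2.
909 hashes to 7; 7,8 taken => place at 9.
353 hashes to 1; 1,2 taken => place at 3.
161 hashes to 7; 7,8,9 taken => place at 10.
Table: [., 155, 650, 353, ., ., ., 403, 799, 909, 161]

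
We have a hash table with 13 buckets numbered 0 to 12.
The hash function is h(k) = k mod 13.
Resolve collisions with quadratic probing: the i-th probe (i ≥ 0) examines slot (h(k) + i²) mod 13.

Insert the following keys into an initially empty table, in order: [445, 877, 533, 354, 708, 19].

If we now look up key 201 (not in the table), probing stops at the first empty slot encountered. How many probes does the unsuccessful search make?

445 hashes to 3; slot 3 is free => place at 3.
877 hashes to 6; slot 6 is free => place at 6.
533 hashes to 0; slot 0 is free => place at 0.
354 hashes to 3; 3 taken => place at 4.
708 hashes to 6; 6 taken => place at 7.
19 hashes to 6; 6,7 taken => place at 10.
Table: [533, -, -, 445, 354, -, 877, 708, -, -, 19, -, -]
Lookup 201: h=6, probe 6,7,10,2 → slot 2 empty, not found.

4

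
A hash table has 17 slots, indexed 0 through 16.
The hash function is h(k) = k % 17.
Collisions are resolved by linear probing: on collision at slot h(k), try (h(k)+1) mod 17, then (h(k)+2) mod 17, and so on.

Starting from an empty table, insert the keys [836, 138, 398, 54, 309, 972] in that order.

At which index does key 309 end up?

5

Insert 836: h=3, slot 3 empty -> index 3.
Insert 138: h=2, slot 2 empty -> index 2.
Insert 398: h=7, slot 7 empty -> index 7.
Insert 54: h=3, slot 3 occupied -> index 4.
Insert 309: h=3, slots 3,4 occupied -> index 5.
Insert 972: h=3, slots 3,4,5 occupied -> index 6.
Table: [_, _, 138, 836, 54, 309, 972, 398, _, _, _, _, _, _, _, _, _]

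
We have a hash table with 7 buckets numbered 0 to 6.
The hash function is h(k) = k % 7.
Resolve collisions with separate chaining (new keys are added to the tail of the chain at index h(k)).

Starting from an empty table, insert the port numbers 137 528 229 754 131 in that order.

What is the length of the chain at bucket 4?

1

Insert 137: h=4, bucket 4 empty → new chain.
Insert 528: h=3, bucket 3 empty → new chain.
Insert 229: h=5, bucket 5 empty → new chain.
Insert 754: h=5, bucket 5 nonempty → append to chain.
Insert 131: h=5, bucket 5 nonempty → append to chain.
Final buckets:
0: -
1: -
2: -
3: 528
4: 137
5: 229 -> 754 -> 131
6: -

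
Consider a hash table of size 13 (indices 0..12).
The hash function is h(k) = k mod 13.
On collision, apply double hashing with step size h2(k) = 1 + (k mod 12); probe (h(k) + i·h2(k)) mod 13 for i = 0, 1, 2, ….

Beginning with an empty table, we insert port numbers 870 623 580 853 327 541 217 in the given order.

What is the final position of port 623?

870 hashes to 12; slot 12 is free -> place at 12.
623 hashes to 12, h2=12; 12 taken -> place at 11.
580 hashes to 8; slot 8 is free -> place at 8.
853 hashes to 8, h2=2; 8 taken -> place at 10.
327 hashes to 2; slot 2 is free -> place at 2.
541 hashes to 8, h2=2; 8,10,12 taken -> place at 1.
217 hashes to 9; slot 9 is free -> place at 9.
Table: [_, 541, 327, _, _, _, _, _, 580, 217, 853, 623, 870]

11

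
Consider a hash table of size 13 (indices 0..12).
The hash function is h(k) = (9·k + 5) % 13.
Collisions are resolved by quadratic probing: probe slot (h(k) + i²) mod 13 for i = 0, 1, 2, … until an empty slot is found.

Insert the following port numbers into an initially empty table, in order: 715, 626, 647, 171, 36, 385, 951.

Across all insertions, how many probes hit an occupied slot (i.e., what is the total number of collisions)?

5

Insert 715: h=5, slot 5 empty => index 5.
Insert 626: h=10, slot 10 empty => index 10.
Insert 647: h=4, slot 4 empty => index 4.
Insert 171: h=10, slot 10 occupied => index 11.
Insert 36: h=4, slots 4,5 occupied => index 8.
Insert 385: h=12, slot 12 empty => index 12.
Insert 951: h=10, slots 10,11 occupied => index 1.
Table: [∅, 951, ∅, ∅, 647, 715, ∅, ∅, 36, ∅, 626, 171, 385]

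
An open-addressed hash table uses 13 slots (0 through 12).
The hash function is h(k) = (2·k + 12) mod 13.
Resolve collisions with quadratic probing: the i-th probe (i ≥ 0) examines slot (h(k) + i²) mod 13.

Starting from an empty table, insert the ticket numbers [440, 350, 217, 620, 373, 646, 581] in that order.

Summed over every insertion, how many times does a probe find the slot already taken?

13

Insert 440: h=8, slot 8 empty => index 8.
Insert 350: h=10, slot 10 empty => index 10.
Insert 217: h=4, slot 4 empty => index 4.
Insert 620: h=4, slot 4 occupied => index 5.
Insert 373: h=4, slots 4,5,8 occupied => index 0.
Insert 646: h=4, slots 4,5,8,0 occupied => index 7.
Insert 581: h=4, slots 4,5,8,0,7 occupied => index 3.
Table: [373, -, -, 581, 217, 620, -, 646, 440, -, 350, -, -]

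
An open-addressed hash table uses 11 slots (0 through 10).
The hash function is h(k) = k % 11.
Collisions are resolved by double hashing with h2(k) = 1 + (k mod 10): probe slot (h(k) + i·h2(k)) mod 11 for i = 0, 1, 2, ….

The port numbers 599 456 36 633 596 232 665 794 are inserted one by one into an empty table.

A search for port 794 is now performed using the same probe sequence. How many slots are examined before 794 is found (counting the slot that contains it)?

599: h=5 → slot 5
456: h=5, h2=7, probe 5,1 → slot 1
36: h=3 → slot 3
633: h=6 → slot 6
596: h=2 → slot 2
232: h=1, h2=3, probe 1,4 → slot 4
665: h=5, h2=6, probe 5,0 → slot 0
794: h=2, h2=5, probe 2,7 → slot 7
Table: [665, 456, 596, 36, 232, 599, 633, 794, _, _, _]
Lookup 794: h=2, h2=5, probe 2,7 → found at 7.

2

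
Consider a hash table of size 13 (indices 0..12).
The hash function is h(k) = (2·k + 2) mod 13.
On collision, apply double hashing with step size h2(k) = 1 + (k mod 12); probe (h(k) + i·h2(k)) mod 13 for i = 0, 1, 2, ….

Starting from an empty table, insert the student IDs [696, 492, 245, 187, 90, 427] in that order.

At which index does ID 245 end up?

696 hashes to 3; slot 3 is free → place at 3.
492 hashes to 11; slot 11 is free → place at 11.
245 hashes to 11, h2=6; 11 taken → place at 4.
187 hashes to 12; slot 12 is free → place at 12.
90 hashes to 0; slot 0 is free → place at 0.
427 hashes to 11, h2=8; 11 taken → place at 6.
Table: [90, _, _, 696, 245, _, 427, _, _, _, _, 492, 187]

4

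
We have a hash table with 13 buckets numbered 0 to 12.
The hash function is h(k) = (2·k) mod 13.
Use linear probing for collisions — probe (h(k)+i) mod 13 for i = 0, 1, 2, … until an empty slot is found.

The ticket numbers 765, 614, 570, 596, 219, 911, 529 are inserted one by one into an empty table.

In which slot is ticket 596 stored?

11

765 hashes to 9; slot 9 is free → place at 9.
614 hashes to 6; slot 6 is free → place at 6.
570 hashes to 9; 9 taken → place at 10.
596 hashes to 9; 9,10 taken → place at 11.
219 hashes to 9; 9,10,11 taken → place at 12.
911 hashes to 2; slot 2 is free → place at 2.
529 hashes to 5; slot 5 is free → place at 5.
Table: [—, —, 911, —, —, 529, 614, —, —, 765, 570, 596, 219]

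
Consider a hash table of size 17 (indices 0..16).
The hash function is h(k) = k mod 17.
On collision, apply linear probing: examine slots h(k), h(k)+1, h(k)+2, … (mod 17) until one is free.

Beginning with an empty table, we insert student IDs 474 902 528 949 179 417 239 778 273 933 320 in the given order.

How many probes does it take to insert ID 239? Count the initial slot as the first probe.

474 hashes to 15; slot 15 is free -> place at 15.
902 hashes to 1; slot 1 is free -> place at 1.
528 hashes to 1; 1 taken -> place at 2.
949 hashes to 14; slot 14 is free -> place at 14.
179 hashes to 9; slot 9 is free -> place at 9.
417 hashes to 9; 9 taken -> place at 10.
239 hashes to 1; 1,2 taken -> place at 3.
778 hashes to 13; slot 13 is free -> place at 13.
273 hashes to 1; 1,2,3 taken -> place at 4.
933 hashes to 15; 15 taken -> place at 16.
320 hashes to 14; 14,15,16 taken -> place at 0.
Table: [320, 902, 528, 239, 273, _, _, _, _, 179, 417, _, _, 778, 949, 474, 933]

3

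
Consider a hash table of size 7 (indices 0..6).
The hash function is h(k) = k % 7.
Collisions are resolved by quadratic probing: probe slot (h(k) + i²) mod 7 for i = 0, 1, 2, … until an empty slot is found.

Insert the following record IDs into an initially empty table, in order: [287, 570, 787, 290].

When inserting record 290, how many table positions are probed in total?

4

Insert 287: h=0, slot 0 empty => index 0.
Insert 570: h=3, slot 3 empty => index 3.
Insert 787: h=3, slot 3 occupied => index 4.
Insert 290: h=3, slots 3,4,0 occupied => index 5.
Table: [287, ∅, ∅, 570, 787, 290, ∅]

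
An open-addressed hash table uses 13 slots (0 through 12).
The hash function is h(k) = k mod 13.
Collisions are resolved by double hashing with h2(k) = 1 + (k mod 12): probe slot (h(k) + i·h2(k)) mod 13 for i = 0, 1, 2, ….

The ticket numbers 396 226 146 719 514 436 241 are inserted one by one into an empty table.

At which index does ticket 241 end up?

9

Insert 396: h=6, slot 6 empty → index 6.
Insert 226: h=5, slot 5 empty → index 5.
Insert 146: h=3, slot 3 empty → index 3.
Insert 719: h=4, slot 4 empty → index 4.
Insert 514: h=7, slot 7 empty → index 7.
Insert 436: h=7, h2=5, slot 7 occupied → index 12.
Insert 241: h=7, h2=2, slot 7 occupied → index 9.
Table: [-, -, -, 146, 719, 226, 396, 514, -, 241, -, -, 436]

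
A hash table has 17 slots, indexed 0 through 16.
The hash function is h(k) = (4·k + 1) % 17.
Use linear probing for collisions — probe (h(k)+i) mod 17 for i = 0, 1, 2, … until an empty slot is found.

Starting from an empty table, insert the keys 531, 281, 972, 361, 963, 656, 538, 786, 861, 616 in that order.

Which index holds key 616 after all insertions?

Insert 531: h=0, slot 0 empty => index 0.
Insert 281: h=3, slot 3 empty => index 3.
Insert 972: h=13, slot 13 empty => index 13.
Insert 361: h=0, slot 0 occupied => index 1.
Insert 963: h=11, slot 11 empty => index 11.
Insert 656: h=7, slot 7 empty => index 7.
Insert 538: h=11, slot 11 occupied => index 12.
Insert 786: h=0, slots 0,1 occupied => index 2.
Insert 861: h=11, slots 11,12,13 occupied => index 14.
Insert 616: h=0, slots 0,1,2,3 occupied => index 4.
Table: [531, 361, 786, 281, 616, ∅, ∅, 656, ∅, ∅, ∅, 963, 538, 972, 861, ∅, ∅]

4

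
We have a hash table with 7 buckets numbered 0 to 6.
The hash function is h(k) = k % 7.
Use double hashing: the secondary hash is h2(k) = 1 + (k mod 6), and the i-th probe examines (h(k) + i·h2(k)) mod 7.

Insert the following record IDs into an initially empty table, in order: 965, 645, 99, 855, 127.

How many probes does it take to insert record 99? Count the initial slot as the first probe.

2

965: h=6 → slot 6
645: h=1 → slot 1
99: h=1, h2=4, probe 1,5 → slot 5
855: h=1, h2=4, probe 1,5,2 → slot 2
127: h=1, h2=2, probe 1,3 → slot 3
Table: [-, 645, 855, 127, -, 99, 965]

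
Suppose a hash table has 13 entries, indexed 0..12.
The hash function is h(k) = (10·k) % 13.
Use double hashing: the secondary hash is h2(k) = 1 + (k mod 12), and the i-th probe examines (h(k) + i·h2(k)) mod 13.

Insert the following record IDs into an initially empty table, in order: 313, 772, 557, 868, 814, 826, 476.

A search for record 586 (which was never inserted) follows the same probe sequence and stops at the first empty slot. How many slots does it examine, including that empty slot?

2

Insert 313: h=10, slot 10 empty → index 10.
Insert 772: h=11, slot 11 empty → index 11.
Insert 557: h=6, slot 6 empty → index 6.
Insert 868: h=9, slot 9 empty → index 9.
Insert 814: h=2, slot 2 empty → index 2.
Insert 826: h=5, slot 5 empty → index 5.
Insert 476: h=2, h2=9, slots 2,11 occupied → index 7.
Table: [—, —, 814, —, —, 826, 557, 476, —, 868, 313, 772, —]
Lookup 586: h=10, h2=11, probe 10,8 → slot 8 empty, not found.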